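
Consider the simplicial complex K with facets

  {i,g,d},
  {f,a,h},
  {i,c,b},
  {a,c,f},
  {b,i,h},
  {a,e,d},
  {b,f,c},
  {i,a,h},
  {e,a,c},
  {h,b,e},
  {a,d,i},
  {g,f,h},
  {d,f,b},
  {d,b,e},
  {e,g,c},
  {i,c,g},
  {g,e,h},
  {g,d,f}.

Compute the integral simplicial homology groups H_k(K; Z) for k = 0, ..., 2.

Fix the vertex order a < b < c < d < e < f < g < h < i and write every simplex with vertices in increasing order. Then dim K = 2 and the simplices of K are:

  0-simplices (9): a, b, c, d, e, f, g, h, i
  1-simplices (27): ac, ad, ae, af, ah, ai, bc, bd, be, bf, bh, bi, ce, cf, cg, ci, de, df, dg, di, eg, eh, fg, fh, gh, gi, hi
  2-simplices (18): ace, acf, ade, adi, afh, ahi, bcf, bci, bde, bdf, beh, bhi, ceg, cgi, dfg, dgi, egh, fgh

giving chain groups C_0 ≅ Z^9, C_1 ≅ Z^27, C_2 ≅ Z^18.

∂_1: C_1 → C_0 maps an edge to its endpoints' difference, ∂[p,q] = q − p. For instance
  ∂bc = c − b.
The resulting 9×27 matrix has rank 8, and its Smith normal form has invariant factors (1,1,1,1,1,1,1,1).

∂_2: C_2 → C_1 sends each 2-simplex [p,q,r] to [q,r] − [p,r] + [p,q]. For instance
  ∂fgh = gh − fh + fg,
  ∂dgi = gi − di + dg.
The 27×18 boundary matrix has rank 17 and Smith normal form diag(1,1,1,1,1,1,1,1,1,1,1,1,1,1,1,1,1).

From H_k ≅ ker(∂_k) / im(∂_{k+1}) we obtain:

  H_0: rank C_0 − rank ∂_1 = 9 − 8 = 1, and the invariant factors of ∂_1 are all 1, so H_0 ≅ Z.
  H_1: rank ker ∂_1 − rank ∂_2 = (27 − 8) − 17 = 2, and the invariant factors of ∂_2 are all 1, so H_1 ≅ Z^2.
  H_2: rank ker ∂_2 − rank ∂_3 = (18 − 17) − 0 = 1, and there is no ∂_3, so H_2 ≅ Z.

As a check, the Euler characteristic is 9 − 27 + 18 = 0, which agrees with 1 − 2 + 1 = 0.

H_0 ≅ Z,  H_1 ≅ Z^2,  H_2 ≅ Z.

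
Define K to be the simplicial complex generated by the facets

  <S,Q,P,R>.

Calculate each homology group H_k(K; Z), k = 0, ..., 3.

Fix the vertex order P < Q < R < S and write every simplex with vertices in increasing order. Then dim K = 3 and the simplices of K are:

  0-simplices (4): P, Q, R, S
  1-simplices (6): PQ, PR, PS, QR, QS, RS
  2-simplices (4): PQR, PQS, PRS, QRS
  3-simplices (1): PQRS

so the chain groups are C_0 ≅ Z^4, C_1 ≅ Z^6, C_2 ≅ Z^4, C_3 ≅ Z^1.

∂_1: C_1 → C_0 maps an edge to its endpoints' difference, ∂[p,q] = q − p.
This gives a 4×6 integer matrix of rank 3; reducing to Smith normal form yields diagonal entries (1,1,1).

Boundary ∂_2: C_2 → C_1 sends each 2-simplex [p,q,r] to [q,r] − [p,r] + [p,q]. For instance
  ∂PRS = RS − PS + PR,
  ∂PQS = QS − PS + PQ.
The 6×4 boundary matrix has rank 3 and Smith normal form diag(1,1,1).

Boundary ∂_3: C_3 → C_2 sends each 3-simplex σ to the alternating sum Σ_i (−1)^i (σ with its i-th vertex removed). For instance
  ∂PQRS = QRS − PRS + PQS − PQR.
As a 4×1 matrix over Z this has rank 1, with invariant factors (1).

Reading off H_k = ker ∂_k / im ∂_{k+1}:

  H_0: rank C_0 − rank ∂_1 = 4 − 3 = 1, and the invariant factors of ∂_1 are all 1, so H_0 ≅ Z.
  H_1: rank ker ∂_1 − rank ∂_2 = (6 − 3) − 3 = 0, and the invariant factors of ∂_2 are all 1, so H_1 ≅ 0.
  H_2: rank ker ∂_2 − rank ∂_3 = (4 − 3) − 1 = 0, and the invariant factors of ∂_3 are all 1, so H_2 ≅ 0.
  H_3: rank ker ∂_3 − rank ∂_4 = (1 − 1) − 0 = 0, and there is no ∂_4, so H_3 ≅ 0.

As a check, the Euler characteristic is 4 − 6 + 4 − 1 = 1, which agrees with 1 − 0 + 0 − 0 = 1.
(K is a triangulation of the 3-simplex.)

H_0 = Z,  H_1 = 0,  H_2 = 0,  H_3 = 0.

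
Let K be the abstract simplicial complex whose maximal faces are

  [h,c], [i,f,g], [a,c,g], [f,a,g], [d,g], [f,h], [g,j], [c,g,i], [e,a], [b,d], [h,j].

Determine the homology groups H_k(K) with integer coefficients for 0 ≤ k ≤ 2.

H_0 = Z,  H_1 = Z^2,  H_2 = 0.

Order the vertices as a < b < c < d < e < f < g < h < i < j. Listing each simplex with vertices in this order, K has dimension 2 with simplices:

  0-simplices (10): a, b, c, d, e, f, g, h, i, j
  1-simplices (15): ac, ae, af, ag, bd, cg, ch, ci, dg, fg, fh, fi, gi, gj, hj
  2-simplices (4): acg, afg, cgi, fgi

so the chain groups are C_0 ≅ Z^10, C_1 ≅ Z^15, C_2 ≅ Z^4.

The boundary map ∂_1: C_1 → C_0 sends each edge [p,q] (with p < q) to q − p. For instance
  ∂ch = h − c.
The resulting 10×15 matrix has rank 9, and its Smith normal form has invariant factors (1,1,1,1,1,1,1,1,1).

The boundary map ∂_2: C_2 → C_1 maps a triangle to the signed sum of its edges. For instance
  ∂fgi = gi − fi + fg,
  ∂acg = cg − ag + ac.
The resulting 15×4 matrix has rank 4, and its Smith normal form has invariant factors (1,1,1,1).

Computing H_k = (kernel of ∂_k) / (image of ∂_{k+1}):

  H_0: rank C_0 − rank ∂_1 = 10 − 9 = 1, and the invariant factors of ∂_1 are all 1, so H_0 ≅ Z.
  H_1: rank ker ∂_1 − rank ∂_2 = (15 − 9) − 4 = 2, and the invariant factors of ∂_2 are all 1, so H_1 ≅ Z^2.
  H_2: rank ker ∂_2 − rank ∂_3 = (4 − 4) − 0 = 0, and there is no ∂_3, so H_2 ≅ 0.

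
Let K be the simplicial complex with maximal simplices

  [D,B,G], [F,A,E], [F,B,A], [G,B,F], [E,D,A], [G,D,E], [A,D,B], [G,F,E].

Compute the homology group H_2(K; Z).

Fix the vertex order A < B < D < E < F < G and write every simplex with vertices in increasing order. Then dim K = 2 and the simplices of K are:

  0-simplices (6): A, B, D, E, F, G
  1-simplices (12): AB, AD, AE, AF, BD, BF, BG, DE, DG, EF, EG, FG
  2-simplices (8): ABD, ABF, ADE, AEF, BDG, BFG, DEG, EFG

so the chain groups are C_0 ≅ Z^6, C_1 ≅ Z^12, C_2 ≅ Z^8.

The boundary map ∂_1: C_1 → C_0 maps an edge to its endpoints' difference, ∂[p,q] = q − p. For instance
  ∂BD = D − B.
The 6×12 boundary matrix has rank 5 and Smith normal form diag(1,1,1,1,1).

The boundary map ∂_2: C_2 → C_1 sends each 2-simplex [p,q,r] to [q,r] − [p,r] + [p,q]. For instance
  ∂ABD = BD − AD + AB,
  ∂DEG = EG − DG + DE.
This gives a 12×8 integer matrix of rank 7; reducing to Smith normal form yields diagonal entries (1,1,1,1,1,1,1).

Now H_k = ker ∂_k / im ∂_{k+1}, so:

  H_2: rank ker ∂_2 − rank ∂_3 = (8 − 7) − 0 = 1, and there is no ∂_3, so H_2 ≅ Z.

H_2 ≅ Z.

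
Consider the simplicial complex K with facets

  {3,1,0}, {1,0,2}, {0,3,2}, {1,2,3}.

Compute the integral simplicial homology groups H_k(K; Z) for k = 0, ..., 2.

We work with the vertex ordering 0 < 1 < 2 < 3. The simplices of K, each written with vertices in increasing order, are:

  0-simplices (4): [0], [1], [2], [3]
  1-simplices (6): [0,1], [0,2], [0,3], [1,2], [1,3], [2,3]
  2-simplices (4): [0,1,2], [0,1,3], [0,2,3], [1,2,3]

Hence C_0 ≅ Z^4, C_1 ≅ Z^6, C_2 ≅ Z^4.

∂_1: C_1 → C_0 maps an edge to its endpoints' difference, ∂[p,q] = q − p.
The resulting 4×6 matrix has rank 3, and its Smith normal form has invariant factors (1,1,1).

Boundary ∂_2: C_2 → C_1 sends each 2-simplex [p,q,r] to [q,r] − [p,r] + [p,q]. For instance
  ∂[0,1,3] = [1,3] − [0,3] + [0,1],
  ∂[0,2,3] = [2,3] − [0,3] + [0,2].
The 6×4 boundary matrix has rank 3 and Smith normal form diag(1,1,1).

Computing H_k = (kernel of ∂_k) / (image of ∂_{k+1}):

  H_0: rank C_0 − rank ∂_1 = 4 − 3 = 1, and the invariant factors of ∂_1 are all 1, so H_0 = Z.
  H_1: rank ker ∂_1 − rank ∂_2 = (6 − 3) − 3 = 0, and the invariant factors of ∂_2 are all 1, so H_1 = 0.
  H_2: rank ker ∂_2 − rank ∂_3 = (4 − 3) − 0 = 1, and there is no ∂_3, so H_2 = Z.

H_0 = Z,  H_1 = 0,  H_2 = Z.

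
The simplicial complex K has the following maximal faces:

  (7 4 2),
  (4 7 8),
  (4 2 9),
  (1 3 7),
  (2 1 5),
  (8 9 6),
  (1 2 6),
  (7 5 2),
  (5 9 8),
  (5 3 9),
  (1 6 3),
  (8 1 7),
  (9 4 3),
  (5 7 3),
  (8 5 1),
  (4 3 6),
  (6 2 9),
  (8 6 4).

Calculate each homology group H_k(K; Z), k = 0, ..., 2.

H_0 = Z,  H_1 = Z ⊕ Z/2Z,  H_2 = 0.

Take the total order 1 < 2 < 3 < 4 < 5 < 6 < 7 < 8 < 9 on the vertex set. Then K (dimension 2) consists of the simplices:

  0-simplices (9): [1], [2], [3], [4], [5], [6], [7], [8], [9]
  1-simplices (27): (27 of them)
  2-simplices (18): [1,2,5], [1,2,6], [1,3,6], [1,3,7], [1,5,8], [1,7,8], [2,4,7], [2,4,9], [2,5,7], [2,6,9], [3,4,6], [3,4,9], [3,5,7], [3,5,9], [4,6,8], [4,7,8], [5,8,9], [6,8,9]

Hence C_0 ≅ Z^9, C_1 ≅ Z^27, C_2 ≅ Z^18.

The boundary map ∂_1: C_1 → C_0 maps an edge to its endpoints' difference, ∂[p,q] = q − p.
The resulting 9×27 matrix has rank 8, and its Smith normal form has invariant factors (1,1,1,1,1,1,1,1).

The boundary map ∂_2: C_2 → C_1 maps a triangle to the signed sum of its edges. For instance
  ∂[2,6,9] = [6,9] − [2,9] + [2,6],
  ∂[1,2,6] = [2,6] − [1,6] + [1,2].
The 27×18 boundary matrix has rank 18 and Smith normal form diag(1,1,1,1,1,1,1,1,1,1,1,1,1,1,1,1,1,2).

Reading off H_k = ker ∂_k / im ∂_{k+1}:

  H_0: rank C_0 − rank ∂_1 = 9 − 8 = 1, and the invariant factors of ∂_1 are all 1, so H_0 = Z.
  H_1: rank ker ∂_1 − rank ∂_2 = (27 − 8) − 18 = 1, and ∂_2 has invariant factor 2 > 1, so H_1 = Z ⊕ Z/2Z.
  H_2: rank ker ∂_2 − rank ∂_3 = (18 − 18) − 0 = 0, and there is no ∂_3, so H_2 = 0.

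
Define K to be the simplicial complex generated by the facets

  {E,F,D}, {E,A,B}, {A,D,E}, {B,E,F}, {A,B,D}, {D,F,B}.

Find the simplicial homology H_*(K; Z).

H_0 = Z,  H_1 = 0,  H_2 = Z.

We work with the vertex ordering A < B < D < E < F. The simplices of K, each written with vertices in increasing order, are:

  0-simplices (5): A, B, D, E, F
  1-simplices (9): AB, AD, AE, BD, BE, BF, DE, DF, EF
  2-simplices (6): ABD, ABE, ADE, BDF, BEF, DEF

so the chain groups are C_0 ≅ Z^5, C_1 ≅ Z^9, C_2 ≅ Z^6.

The boundary map ∂_1: C_1 → C_0 is given by ∂[p,q] = [q] − [p]. For instance
  ∂AD = D − A.
As a 5×9 matrix over Z this has rank 4, with invariant factors (1,1,1,1).

Boundary ∂_2: C_2 → C_1 sends each 2-simplex [p,q,r] to [q,r] − [p,r] + [p,q]. For instance
  ∂DEF = EF − DF + DE,
  ∂ABD = BD − AD + AB.
The resulting 9×6 matrix has rank 5, and its Smith normal form has invariant factors (1,1,1,1,1).

Now H_k = ker ∂_k / im ∂_{k+1}, so:

  H_0: rank C_0 − rank ∂_1 = 5 − 4 = 1, and the invariant factors of ∂_1 are all 1, so H_0 ≅ Z.
  H_1: rank ker ∂_1 − rank ∂_2 = (9 − 4) − 5 = 0, and the invariant factors of ∂_2 are all 1, so H_1 ≅ 0.
  H_2: rank ker ∂_2 − rank ∂_3 = (6 − 5) − 0 = 1, and there is no ∂_3, so H_2 ≅ Z.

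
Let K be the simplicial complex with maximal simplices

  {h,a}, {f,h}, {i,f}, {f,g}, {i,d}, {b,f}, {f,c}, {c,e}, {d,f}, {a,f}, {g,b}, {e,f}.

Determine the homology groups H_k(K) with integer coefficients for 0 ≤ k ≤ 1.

We work with the vertex ordering a < b < c < d < e < f < g < h < i. The simplices of K, each written with vertices in increasing order, are:

  0-simplices (9): a, b, c, d, e, f, g, h, i
  1-simplices (12): af, ah, bf, bg, ce, cf, df, di, ef, fg, fh, fi

giving chain groups C_0 ≅ Z^9, C_1 ≅ Z^12.

The boundary map ∂_1: C_1 → C_0 is given by ∂[p,q] = [q] − [p]. For instance
  ∂af = f − a.
As a 9×12 matrix over Z this has rank 8, with invariant factors (1,1,1,1,1,1,1,1).

Reading off H_k = ker ∂_k / im ∂_{k+1}:

  H_0: rank C_0 − rank ∂_1 = 9 − 8 = 1, and the invariant factors of ∂_1 are all 1, so H_0 = Z.
  H_1: rank ker ∂_1 − rank ∂_2 = (12 − 8) − 0 = 4, and there is no ∂_2, so H_1 = Z^4.

As a check, the Euler characteristic is 9 − 12 = -3, which agrees with 1 − 4 = -3.
(K is a triangulation of a wedge of 4 circles.)

H_0 = Z,  H_1 = Z^4.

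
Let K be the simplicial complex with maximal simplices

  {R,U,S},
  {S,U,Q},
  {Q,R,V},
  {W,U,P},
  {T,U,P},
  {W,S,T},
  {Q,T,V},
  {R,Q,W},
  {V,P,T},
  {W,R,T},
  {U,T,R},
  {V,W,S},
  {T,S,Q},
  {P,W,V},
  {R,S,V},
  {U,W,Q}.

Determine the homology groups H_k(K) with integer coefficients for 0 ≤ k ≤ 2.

We work with the vertex ordering P < Q < R < S < T < U < V < W. The simplices of K, each written with vertices in increasing order, are:

  0-simplices (8): P, Q, R, S, T, U, V, W
  1-simplices (24): PT, PU, PV, PW, QR, QS, QT, QU, QV, QW, RS, RT, RU, RV, RW, ST, SU, SV, SW, TU, TV, TW, UW, VW
  2-simplices (16): PTU, PTV, PUW, PVW, QRV, QRW, QST, QSU, QTV, QUW, RSU, RSV, RTU, RTW, STW, SVW

Hence C_0 ≅ Z^8, C_1 ≅ Z^24, C_2 ≅ Z^16.

Boundary ∂_1: C_1 → C_0 sends each edge [p,q] (with p < q) to q − p. For instance
  ∂QU = U − Q.
The resulting 8×24 matrix has rank 7, and its Smith normal form has invariant factors (1,1,1,1,1,1,1).

∂_2: C_2 → C_1 acts by ∂[p,q,r] = [q,r] − [p,r] + [p,q]. For instance
  ∂PTU = TU − PU + PT,
  ∂PUW = UW − PW + PU.
This gives a 24×16 integer matrix of rank 15; reducing to Smith normal form yields diagonal entries (1,1,1,1,1,1,1,1,1,1,1,1,1,1,1).

Now H_k = ker ∂_k / im ∂_{k+1}, so:

  H_0: rank C_0 − rank ∂_1 = 8 − 7 = 1, and the invariant factors of ∂_1 are all 1, so H_0 = Z.
  H_1: rank ker ∂_1 − rank ∂_2 = (24 − 7) − 15 = 2, and the invariant factors of ∂_2 are all 1, so H_1 = Z^2.
  H_2: rank ker ∂_2 − rank ∂_3 = (16 − 15) − 0 = 1, and there is no ∂_3, so H_2 = Z.

As a check, the Euler characteristic is 8 − 24 + 16 = 0, which agrees with 1 − 2 + 1 = 0.

H_0 = Z,  H_1 = Z^2,  H_2 = Z.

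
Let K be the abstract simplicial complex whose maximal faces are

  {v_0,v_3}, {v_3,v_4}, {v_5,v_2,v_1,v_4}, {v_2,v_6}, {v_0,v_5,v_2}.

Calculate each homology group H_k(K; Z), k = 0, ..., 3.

H_0 ≅ Z,  H_1 ≅ Z,  H_2 = 0,  H_3 = 0.

Order the vertices as v_0 < v_1 < v_2 < v_3 < v_4 < v_5 < v_6. Listing each simplex with vertices in this order, K has dimension 3 with simplices:

  0-simplices (7): [v_0], [v_1], [v_2], [v_3], [v_4], [v_5], [v_6]
  1-simplices (11): [v_0,v_2], [v_0,v_3], [v_0,v_5], [v_1,v_2], [v_1,v_4], [v_1,v_5], [v_2,v_4], [v_2,v_5], [v_2,v_6], [v_3,v_4], [v_4,v_5]
  2-simplices (5): [v_0,v_2,v_5], [v_1,v_2,v_4], [v_1,v_2,v_5], [v_1,v_4,v_5], [v_2,v_4,v_5]
  3-simplices (1): [v_1,v_2,v_4,v_5]

giving chain groups C_0 ≅ Z^7, C_1 ≅ Z^11, C_2 ≅ Z^5, C_3 ≅ Z^1.

∂_1: C_1 → C_0 sends each edge [p,q] (with p < q) to q − p. For instance
  ∂[v_0,v_5] = [v_5] − [v_0].
The 7×11 boundary matrix has rank 6 and Smith normal form diag(1,1,1,1,1,1).

Boundary ∂_2: C_2 → C_1 sends each 2-simplex [p,q,r] to [q,r] − [p,r] + [p,q]. For instance
  ∂[v_1,v_2,v_5] = [v_2,v_5] − [v_1,v_5] + [v_1,v_2],
  ∂[v_2,v_4,v_5] = [v_4,v_5] − [v_2,v_5] + [v_2,v_4].
The 11×5 boundary matrix has rank 4 and Smith normal form diag(1,1,1,1).

∂_3: C_3 → C_2 sends each 3-simplex σ to the alternating sum Σ_i (−1)^i (σ with its i-th vertex removed). For instance
  ∂[v_1,v_2,v_4,v_5] = [v_2,v_4,v_5] − [v_1,v_4,v_5] + [v_1,v_2,v_5] − [v_1,v_2,v_4].
This gives a 5×1 integer matrix of rank 1; reducing to Smith normal form yields diagonal entries (1).

Now H_k = ker ∂_k / im ∂_{k+1}, so:

  H_0: rank C_0 − rank ∂_1 = 7 − 6 = 1, and the invariant factors of ∂_1 are all 1, so H_0 ≅ Z.
  H_1: rank ker ∂_1 − rank ∂_2 = (11 − 6) − 4 = 1, and the invariant factors of ∂_2 are all 1, so H_1 ≅ Z.
  H_2: rank ker ∂_2 − rank ∂_3 = (5 − 4) − 1 = 0, and the invariant factors of ∂_3 are all 1, so H_2 ≅ 0.
  H_3: rank ker ∂_3 − rank ∂_4 = (1 − 1) − 0 = 0, and there is no ∂_4, so H_3 ≅ 0.

As a check, the Euler characteristic is 7 − 11 + 5 − 1 = 0, which agrees with 1 − 1 + 0 − 0 = 0.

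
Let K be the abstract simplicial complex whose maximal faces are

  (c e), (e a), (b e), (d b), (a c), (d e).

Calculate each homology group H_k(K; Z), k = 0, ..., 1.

H_0 ≅ Z,  H_1 ≅ Z^2.

K has 5 vertices, 6 edges.
rank ∂_0 = 0, rank ∂_1 = 4 ⇒ b_0 = 5 − 0 − 4 = 1; all invariant factors of ∂_1 are 1 so no torsion. So H_0 ≅ Z.
rank ∂_1 = 4, rank ∂_2 = 0 ⇒ b_1 = 6 − 4 − 0 = 2. So H_1 ≅ Z^2.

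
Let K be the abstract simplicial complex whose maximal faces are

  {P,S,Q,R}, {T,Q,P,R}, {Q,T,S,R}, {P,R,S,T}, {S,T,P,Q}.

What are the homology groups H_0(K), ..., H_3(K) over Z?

H_0 = Z,  H_1 = 0,  H_2 = 0,  H_3 = Z.

We work with the vertex ordering P < Q < R < S < T. The simplices of K, each written with vertices in increasing order, are:

  0-simplices (5): P, Q, R, S, T
  1-simplices (10): PQ, PR, PS, PT, QR, QS, QT, RS, RT, ST
  2-simplices (10): PQR, PQS, PQT, PRS, PRT, PST, QRS, QRT, QST, RST
  3-simplices (5): PQRS, PQRT, PQST, PRST, QRST

giving chain groups C_0 ≅ Z^5, C_1 ≅ Z^10, C_2 ≅ Z^10, C_3 ≅ Z^5.

Boundary ∂_1: C_1 → C_0 sends each edge [p,q] (with p < q) to q − p. For instance
  ∂RT = T − R.
This gives a 5×10 integer matrix of rank 4; reducing to Smith normal form yields diagonal entries (1,1,1,1).

∂_2: C_2 → C_1 acts by ∂[p,q,r] = [q,r] − [p,r] + [p,q]. For instance
  ∂QRT = RT − QT + QR,
  ∂PQT = QT − PT + PQ.
The resulting 10×10 matrix has rank 6, and its Smith normal form has invariant factors (1,1,1,1,1,1).

The boundary map ∂_3: C_3 → C_2 sends each 3-simplex σ to the alternating sum Σ_i (−1)^i (σ with its i-th vertex removed). For instance
  ∂PRST = RST − PST + PRT − PRS,
  ∂QRST = RST − QST + QRT − QRS.
As a 10×5 matrix over Z this has rank 4, with invariant factors (1,1,1,1).

Computing H_k = (kernel of ∂_k) / (image of ∂_{k+1}):

  H_0: rank C_0 − rank ∂_1 = 5 − 4 = 1, and the invariant factors of ∂_1 are all 1, so H_0 = Z.
  H_1: rank ker ∂_1 − rank ∂_2 = (10 − 4) − 6 = 0, and the invariant factors of ∂_2 are all 1, so H_1 = 0.
  H_2: rank ker ∂_2 − rank ∂_3 = (10 − 6) − 4 = 0, and the invariant factors of ∂_3 are all 1, so H_2 = 0.
  H_3: rank ker ∂_3 − rank ∂_4 = (5 − 4) − 0 = 1, and there is no ∂_4, so H_3 = Z.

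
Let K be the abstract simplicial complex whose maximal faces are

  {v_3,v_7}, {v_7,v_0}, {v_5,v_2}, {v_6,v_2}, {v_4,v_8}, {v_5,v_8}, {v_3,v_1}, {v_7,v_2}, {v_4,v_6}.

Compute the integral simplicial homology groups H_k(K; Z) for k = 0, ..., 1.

Take the total order v_0 < v_1 < v_2 < v_3 < v_4 < v_5 < v_6 < v_7 < v_8 on the vertex set. Then K (dimension 1) consists of the simplices:

  0-simplices (9): [v_0], [v_1], [v_2], [v_3], [v_4], [v_5], [v_6], [v_7], [v_8]
  1-simplices (9): [v_0,v_7], [v_1,v_3], [v_2,v_5], [v_2,v_6], [v_2,v_7], [v_3,v_7], [v_4,v_6], [v_4,v_8], [v_5,v_8]

so the chain groups are C_0 ≅ Z^9, C_1 ≅ Z^9.

∂_1: C_1 → C_0 maps an edge to its endpoints' difference, ∂[p,q] = q − p. For instance
  ∂[v_5,v_8] = [v_8] − [v_5].
The 9×9 boundary matrix has rank 8 and Smith normal form diag(1,1,1,1,1,1,1,1).

From H_k ≅ ker(∂_k) / im(∂_{k+1}) we obtain:

  H_0: rank C_0 − rank ∂_1 = 9 − 8 = 1, and the invariant factors of ∂_1 are all 1, so H_0 = Z.
  H_1: rank ker ∂_1 − rank ∂_2 = (9 − 8) − 0 = 1, and there is no ∂_2, so H_1 = Z.

H_0 ≅ Z,  H_1 ≅ Z.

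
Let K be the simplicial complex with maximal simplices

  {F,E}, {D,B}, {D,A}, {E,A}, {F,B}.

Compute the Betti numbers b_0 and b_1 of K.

b_0 = 1, b_1 = 1.

We work with the vertex ordering A < B < D < E < F. The simplices of K, each written with vertices in increasing order, are:

  0-simplices (5): A, B, D, E, F
  1-simplices (5): AD, AE, BD, BF, EF

giving chain groups C_0 ≅ Z^5, C_1 ≅ Z^5.

Boundary ∂_1: C_1 → C_0 sends each edge [p,q] (with p < q) to q − p. For instance
  ∂AD = D − A.
As a 5×5 matrix over Z this has rank 4, with invariant factors (1,1,1,1).

Reading off H_k = ker ∂_k / im ∂_{k+1}:

  H_0: rank C_0 − rank ∂_1 = 5 − 4 = 1, and the invariant factors of ∂_1 are all 1, so H_0 ≅ Z.
  H_1: rank ker ∂_1 − rank ∂_2 = (5 − 4) − 0 = 1, and there is no ∂_2, so H_1 ≅ Z.

As a check, the Euler characteristic is 5 − 5 = 0, which agrees with 1 − 1 = 0.

Hence the Betti numbers are b_0 = 1, b_1 = 1.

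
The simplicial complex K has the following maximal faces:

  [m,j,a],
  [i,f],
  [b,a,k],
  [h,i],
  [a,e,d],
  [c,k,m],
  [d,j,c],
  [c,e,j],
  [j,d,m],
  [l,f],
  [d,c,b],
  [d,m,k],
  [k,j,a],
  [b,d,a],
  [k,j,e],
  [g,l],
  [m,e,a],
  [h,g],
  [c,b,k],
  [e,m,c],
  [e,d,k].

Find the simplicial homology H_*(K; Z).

We work with the vertex ordering a < b < c < d < e < f < g < h < i < j < k < l < m. The simplices of K, each written with vertices in increasing order, are:

  0-simplices (13): a, b, c, d, e, f, g, h, i, j, k, l, m
  1-simplices (29): ab, ad, ae, aj, ak, am, bc, bd, bk, cd, ce, cj, ck, cm, de, dj, dk, dm, ej, ek, em, fi, fl, gh, gl, hi, jk, jm, km
  2-simplices (16): abd, abk, ade, aem, ajk, ajm, bcd, bck, cdj, cej, cem, ckm, dek, djm, dkm, ejk

Hence C_0 ≅ Z^13, C_1 ≅ Z^29, C_2 ≅ Z^16.

The boundary map ∂_1: C_1 → C_0 maps an edge to its endpoints' difference, ∂[p,q] = q − p. For instance
  ∂bc = c − b.
As a 13×29 matrix over Z this has rank 11, with invariant factors (1,1,1,1,1,1,1,1,1,1,1).

∂_2: C_2 → C_1 maps a triangle to the signed sum of its edges. For instance
  ∂ejk = jk − ek + ej,
  ∂ajk = jk − ak + aj.
As a 29×16 matrix over Z this has rank 15, with invariant factors (1,1,1,1,1,1,1,1,1,1,1,1,1,1,1).

Reading off H_k = ker ∂_k / im ∂_{k+1}:

  H_0: rank C_0 − rank ∂_1 = 13 − 11 = 2, and the invariant factors of ∂_1 are all 1, so H_0 ≅ Z^2.
  H_1: rank ker ∂_1 − rank ∂_2 = (29 − 11) − 15 = 3, and the invariant factors of ∂_2 are all 1, so H_1 ≅ Z^3.
  H_2: rank ker ∂_2 − rank ∂_3 = (16 − 15) − 0 = 1, and there is no ∂_3, so H_2 ≅ Z.

H_0 ≅ Z^2,  H_1 ≅ Z^3,  H_2 ≅ Z.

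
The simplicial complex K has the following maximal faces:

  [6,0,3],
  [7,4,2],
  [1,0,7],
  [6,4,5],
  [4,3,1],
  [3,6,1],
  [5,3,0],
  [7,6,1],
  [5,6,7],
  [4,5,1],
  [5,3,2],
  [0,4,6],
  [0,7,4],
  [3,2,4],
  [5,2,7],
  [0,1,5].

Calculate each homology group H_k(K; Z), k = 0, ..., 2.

We work with the vertex ordering 0 < 1 < 2 < 3 < 4 < 5 < 6 < 7. The simplices of K, each written with vertices in increasing order, are:

  0-simplices (8): [0], [1], [2], [3], [4], [5], [6], [7]
  1-simplices (24): (24 of them)
  2-simplices (16): [0,1,5], [0,1,7], [0,3,5], [0,3,6], [0,4,6], [0,4,7], [1,3,4], [1,3,6], [1,4,5], [1,6,7], [2,3,4], [2,3,5], [2,4,7], [2,5,7], [4,5,6], [5,6,7]

so the chain groups are C_0 ≅ Z^8, C_1 ≅ Z^24, C_2 ≅ Z^16.

Boundary ∂_1: C_1 → C_0 sends each edge [p,q] (with p < q) to q − p. For instance
  ∂[1,3] = [3] − [1].
The 8×24 boundary matrix has rank 7 and Smith normal form diag(1,1,1,1,1,1,1).

∂_2: C_2 → C_1 acts by ∂[p,q,r] = [q,r] − [p,r] + [p,q]. For instance
  ∂[2,4,7] = [4,7] − [2,7] + [2,4],
  ∂[2,5,7] = [5,7] − [2,7] + [2,5].
The resulting 24×16 matrix has rank 15, and its Smith normal form has invariant factors (1,1,1,1,1,1,1,1,1,1,1,1,1,1,1).

Reading off H_k = ker ∂_k / im ∂_{k+1}:

  H_0: rank C_0 − rank ∂_1 = 8 − 7 = 1, and the invariant factors of ∂_1 are all 1, so H_0 ≅ Z.
  H_1: rank ker ∂_1 − rank ∂_2 = (24 − 7) − 15 = 2, and the invariant factors of ∂_2 are all 1, so H_1 ≅ Z^2.
  H_2: rank ker ∂_2 − rank ∂_3 = (16 − 15) − 0 = 1, and there is no ∂_3, so H_2 ≅ Z.

As a check, the Euler characteristic is 8 − 24 + 16 = 0, which agrees with 1 − 2 + 1 = 0.
(K is a triangulation of the torus T^2.)

H_0 = Z,  H_1 = Z^2,  H_2 = Z.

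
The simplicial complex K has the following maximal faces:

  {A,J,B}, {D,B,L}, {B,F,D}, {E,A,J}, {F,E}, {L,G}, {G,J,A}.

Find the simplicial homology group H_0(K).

H_0 = Z.

Take the total order A < B < D < E < F < G < J < L on the vertex set. Then K (dimension 2) consists of the simplices:

  0-simplices (8): A, B, D, E, F, G, J, L
  1-simplices (14): AB, AE, AG, AJ, BD, BF, BJ, BL, DF, DL, EF, EJ, GJ, GL
  2-simplices (5): ABJ, AEJ, AGJ, BDF, BDL

so the chain groups are C_0 ≅ Z^8, C_1 ≅ Z^14, C_2 ≅ Z^5.

Boundary ∂_1: C_1 → C_0 is given by ∂[p,q] = [q] − [p].
The resulting 8×14 matrix has rank 7, and its Smith normal form has invariant factors (1,1,1,1,1,1,1).

Boundary ∂_2: C_2 → C_1 sends each 2-simplex [p,q,r] to [q,r] − [p,r] + [p,q]. For instance
  ∂AGJ = GJ − AJ + AG,
  ∂BDF = DF − BF + BD.
The 14×5 boundary matrix has rank 5 and Smith normal form diag(1,1,1,1,1).

Computing H_k = (kernel of ∂_k) / (image of ∂_{k+1}):

  H_0: rank C_0 − rank ∂_1 = 8 − 7 = 1, and the invariant factors of ∂_1 are all 1, so H_0 ≅ Z.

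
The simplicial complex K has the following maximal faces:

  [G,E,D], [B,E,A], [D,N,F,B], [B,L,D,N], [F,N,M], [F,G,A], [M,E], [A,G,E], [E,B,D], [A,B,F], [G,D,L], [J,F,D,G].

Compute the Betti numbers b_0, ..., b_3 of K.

Order the vertices as A < B < D < E < F < G < J < L < M < N. Listing each simplex with vertices in this order, K has dimension 3 with simplices:

  0-simplices (10): A, B, D, E, F, G, J, L, M, N
  1-simplices (25): AB, AE, AF, AG, BD, BE, BF, BL, BN, DE, DF, DG, DJ, DL, DN, EG, EM, FG, FJ, FM, FN, GJ, GL, LN, MN
  2-simplices (19): ABE, ABF, AEG, AFG, BDE, BDF, BDL, BDN, BFN, BLN, DEG, DFG, DFJ, DFN, DGJ, DGL, DLN, FGJ, FMN
  3-simplices (3): BDFN, BDLN, DFGJ

Hence C_0 ≅ Z^10, C_1 ≅ Z^25, C_2 ≅ Z^19, C_3 ≅ Z^3.

The boundary map ∂_1: C_1 → C_0 is given by ∂[p,q] = [q] − [p].
As a 10×25 matrix over Z this has rank 9, with invariant factors (1,1,1,1,1,1,1,1,1).

The boundary map ∂_2: C_2 → C_1 maps a triangle to the signed sum of its edges. For instance
  ∂DGJ = GJ − DJ + DG,
  ∂FGJ = GJ − FJ + FG.
The resulting 25×19 matrix has rank 15, and its Smith normal form has invariant factors (1,1,1,1,1,1,1,1,1,1,1,1,1,1,1).

The boundary map ∂_3: C_3 → C_2 sends each 3-simplex σ to the alternating sum Σ_i (−1)^i (σ with its i-th vertex removed). For instance
  ∂DFGJ = FGJ − DGJ + DFJ − DFG,
  ∂BDFN = DFN − BFN + BDN − BDF.
The 19×3 boundary matrix has rank 3 and Smith normal form diag(1,1,1).

From H_k ≅ ker(∂_k) / im(∂_{k+1}) we obtain:

  H_0: rank C_0 − rank ∂_1 = 10 − 9 = 1, and the invariant factors of ∂_1 are all 1, so H_0 ≅ Z.
  H_1: rank ker ∂_1 − rank ∂_2 = (25 − 9) − 15 = 1, and the invariant factors of ∂_2 are all 1, so H_1 ≅ Z.
  H_2: rank ker ∂_2 − rank ∂_3 = (19 − 15) − 3 = 1, and the invariant factors of ∂_3 are all 1, so H_2 ≅ Z.
  H_3: rank ker ∂_3 − rank ∂_4 = (3 − 3) − 0 = 0, and there is no ∂_4, so H_3 ≅ 0.

As a check, the Euler characteristic is 10 − 25 + 19 − 3 = 1, which agrees with 1 − 1 + 1 − 0 = 1.

Hence the Betti numbers are b_0 = 1, b_1 = 1, b_2 = 1, b_3 = 0.

b_0 = 1, b_1 = 1, b_2 = 1, b_3 = 0.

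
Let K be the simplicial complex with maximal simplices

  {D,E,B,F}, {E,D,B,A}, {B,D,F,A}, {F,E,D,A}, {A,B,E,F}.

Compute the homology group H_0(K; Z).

Order the vertices as A < B < D < E < F. Listing each simplex with vertices in this order, K has dimension 3 with simplices:

  0-simplices (5): A, B, D, E, F
  1-simplices (10): AB, AD, AE, AF, BD, BE, BF, DE, DF, EF
  2-simplices (10): ABD, ABE, ABF, ADE, ADF, AEF, BDE, BDF, BEF, DEF
  3-simplices (5): ABDE, ABDF, ABEF, ADEF, BDEF

so the chain groups are C_0 ≅ Z^5, C_1 ≅ Z^10, C_2 ≅ Z^10, C_3 ≅ Z^5.

Boundary ∂_1: C_1 → C_0 sends each edge [p,q] (with p < q) to q − p.
The resulting 5×10 matrix has rank 4, and its Smith normal form has invariant factors (1,1,1,1).

∂_2: C_2 → C_1 sends each 2-simplex [p,q,r] to [q,r] − [p,r] + [p,q]. For instance
  ∂ADE = DE − AE + AD,
  ∂DEF = EF − DF + DE.
The 10×10 boundary matrix has rank 6 and Smith normal form diag(1,1,1,1,1,1).

The boundary map ∂_3: C_3 → C_2 sends each 3-simplex σ to the alternating sum Σ_i (−1)^i (σ with its i-th vertex removed). For instance
  ∂ABEF = BEF − AEF + ABF − ABE,
  ∂ABDE = BDE − ADE + ABE − ABD.
The resulting 10×5 matrix has rank 4, and its Smith normal form has invariant factors (1,1,1,1).

Reading off H_k = ker ∂_k / im ∂_{k+1}:

  H_0: rank C_0 − rank ∂_1 = 5 − 4 = 1, and the invariant factors of ∂_1 are all 1, so H_0 = Z.

H_0 ≅ Z.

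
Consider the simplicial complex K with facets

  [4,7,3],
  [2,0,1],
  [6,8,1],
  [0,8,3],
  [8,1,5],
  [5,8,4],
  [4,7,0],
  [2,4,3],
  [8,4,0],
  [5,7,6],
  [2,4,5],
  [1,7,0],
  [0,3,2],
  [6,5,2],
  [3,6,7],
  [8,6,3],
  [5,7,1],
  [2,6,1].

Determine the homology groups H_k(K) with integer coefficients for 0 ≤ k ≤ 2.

Order the vertices as 0 < 1 < 2 < 3 < 4 < 5 < 6 < 7 < 8. Listing each simplex with vertices in this order, K has dimension 2 with simplices:

  0-simplices (9): [0], [1], [2], [3], [4], [5], [6], [7], [8]
  1-simplices (27): (27 of them)
  2-simplices (18): [0,1,2], [0,1,7], [0,2,3], [0,3,8], [0,4,7], [0,4,8], [1,2,6], [1,5,7], [1,5,8], [1,6,8], [2,3,4], [2,4,5], [2,5,6], [3,4,7], [3,6,7], [3,6,8], [4,5,8], [5,6,7]

so the chain groups are C_0 ≅ Z^9, C_1 ≅ Z^27, C_2 ≅ Z^18.

The boundary map ∂_1: C_1 → C_0 is given by ∂[p,q] = [q] − [p].
The 9×27 boundary matrix has rank 8 and Smith normal form diag(1,1,1,1,1,1,1,1).

∂_2: C_2 → C_1 maps a triangle to the signed sum of its edges. For instance
  ∂[0,1,2] = [1,2] − [0,2] + [0,1],
  ∂[3,6,8] = [6,8] − [3,8] + [3,6].
This gives a 27×18 integer matrix of rank 18; reducing to Smith normal form yields diagonal entries (1,1,1,1,1,1,1,1,1,1,1,1,1,1,1,1,1,2).

Reading off H_k = ker ∂_k / im ∂_{k+1}:

  H_0: rank C_0 − rank ∂_1 = 9 − 8 = 1, and the invariant factors of ∂_1 are all 1, so H_0 = Z.
  H_1: rank ker ∂_1 − rank ∂_2 = (27 − 8) − 18 = 1, and ∂_2 has invariant factor 2 > 1, so H_1 = Z ⊕ Z/2Z.
  H_2: rank ker ∂_2 − rank ∂_3 = (18 − 18) − 0 = 0, and there is no ∂_3, so H_2 = 0.

H_0 ≅ Z,  H_1 ≅ Z ⊕ Z/2Z,  H_2 = 0.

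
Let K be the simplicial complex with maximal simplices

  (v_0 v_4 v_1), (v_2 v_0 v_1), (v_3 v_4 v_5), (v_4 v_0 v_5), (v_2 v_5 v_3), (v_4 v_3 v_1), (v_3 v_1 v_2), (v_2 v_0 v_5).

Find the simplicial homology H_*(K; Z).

Fix the vertex order v_0 < v_1 < v_2 < v_3 < v_4 < v_5 and write every simplex with vertices in increasing order. Then dim K = 2 and the simplices of K are:

  0-simplices (6): [v_0], [v_1], [v_2], [v_3], [v_4], [v_5]
  1-simplices (12): [v_0,v_1], [v_0,v_2], [v_0,v_4], [v_0,v_5], [v_1,v_2], [v_1,v_3], [v_1,v_4], [v_2,v_3], [v_2,v_5], [v_3,v_4], [v_3,v_5], [v_4,v_5]
  2-simplices (8): [v_0,v_1,v_2], [v_0,v_1,v_4], [v_0,v_2,v_5], [v_0,v_4,v_5], [v_1,v_2,v_3], [v_1,v_3,v_4], [v_2,v_3,v_5], [v_3,v_4,v_5]

giving chain groups C_0 ≅ Z^6, C_1 ≅ Z^12, C_2 ≅ Z^8.

∂_1: C_1 → C_0 is given by ∂[p,q] = [q] − [p].
The resulting 6×12 matrix has rank 5, and its Smith normal form has invariant factors (1,1,1,1,1).

The boundary map ∂_2: C_2 → C_1 acts by ∂[p,q,r] = [q,r] − [p,r] + [p,q]. For instance
  ∂[v_0,v_1,v_2] = [v_1,v_2] − [v_0,v_2] + [v_0,v_1],
  ∂[v_2,v_3,v_5] = [v_3,v_5] − [v_2,v_5] + [v_2,v_3].
As a 12×8 matrix over Z this has rank 7, with invariant factors (1,1,1,1,1,1,1).

From H_k ≅ ker(∂_k) / im(∂_{k+1}) we obtain:

  H_0: rank C_0 − rank ∂_1 = 6 − 5 = 1, and the invariant factors of ∂_1 are all 1, so H_0 = Z.
  H_1: rank ker ∂_1 − rank ∂_2 = (12 − 5) − 7 = 0, and the invariant factors of ∂_2 are all 1, so H_1 = 0.
  H_2: rank ker ∂_2 − rank ∂_3 = (8 − 7) − 0 = 1, and there is no ∂_3, so H_2 = Z.

(K is a triangulation of the 2-sphere S^2.)

H_0 ≅ Z,  H_1 = 0,  H_2 ≅ Z.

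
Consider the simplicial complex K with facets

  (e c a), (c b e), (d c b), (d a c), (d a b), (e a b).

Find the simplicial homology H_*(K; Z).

Take the total order a < b < c < d < e on the vertex set. Then K (dimension 2) consists of the simplices:

  0-simplices (5): a, b, c, d, e
  1-simplices (9): ab, ac, ad, ae, bc, bd, be, cd, ce
  2-simplices (6): abd, abe, acd, ace, bcd, bce

so the chain groups are C_0 ≅ Z^5, C_1 ≅ Z^9, C_2 ≅ Z^6.

∂_1: C_1 → C_0 sends each edge [p,q] (with p < q) to q − p. For instance
  ∂ab = b − a.
The resulting 5×9 matrix has rank 4, and its Smith normal form has invariant factors (1,1,1,1).

∂_2: C_2 → C_1 maps a triangle to the signed sum of its edges. For instance
  ∂abd = bd − ad + ab,
  ∂acd = cd − ad + ac.
The 9×6 boundary matrix has rank 5 and Smith normal form diag(1,1,1,1,1).

From H_k ≅ ker(∂_k) / im(∂_{k+1}) we obtain:

  H_0: rank C_0 − rank ∂_1 = 5 − 4 = 1, and the invariant factors of ∂_1 are all 1, so H_0 ≅ Z.
  H_1: rank ker ∂_1 − rank ∂_2 = (9 − 4) − 5 = 0, and the invariant factors of ∂_2 are all 1, so H_1 ≅ 0.
  H_2: rank ker ∂_2 − rank ∂_3 = (6 − 5) − 0 = 1, and there is no ∂_3, so H_2 ≅ Z.

H_0 = Z,  H_1 = 0,  H_2 = Z.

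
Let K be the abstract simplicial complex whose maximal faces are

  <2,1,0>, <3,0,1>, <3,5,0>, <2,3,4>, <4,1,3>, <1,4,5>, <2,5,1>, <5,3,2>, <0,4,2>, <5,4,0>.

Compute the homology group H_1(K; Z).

We work with the vertex ordering 0 < 1 < 2 < 3 < 4 < 5. The simplices of K, each written with vertices in increasing order, are:

  0-simplices (6): [0], [1], [2], [3], [4], [5]
  1-simplices (15): [0,1], [0,2], [0,3], [0,4], [0,5], [1,2], [1,3], [1,4], [1,5], [2,3], [2,4], [2,5], [3,4], [3,5], [4,5]
  2-simplices (10): [0,1,2], [0,1,3], [0,2,4], [0,3,5], [0,4,5], [1,2,5], [1,3,4], [1,4,5], [2,3,4], [2,3,5]

Hence C_0 ≅ Z^6, C_1 ≅ Z^15, C_2 ≅ Z^10.

∂_1: C_1 → C_0 maps an edge to its endpoints' difference, ∂[p,q] = q − p.
The resulting 6×15 matrix has rank 5, and its Smith normal form has invariant factors (1,1,1,1,1).

∂_2: C_2 → C_1 maps a triangle to the signed sum of its edges. For instance
  ∂[2,3,4] = [3,4] − [2,4] + [2,3],
  ∂[0,4,5] = [4,5] − [0,5] + [0,4].
This gives a 15×10 integer matrix of rank 10; reducing to Smith normal form yields diagonal entries (1,1,1,1,1,1,1,1,1,2).

Now H_k = ker ∂_k / im ∂_{k+1}, so:

  H_1: rank ker ∂_1 − rank ∂_2 = (15 − 5) − 10 = 0, and ∂_2 has invariant factor 2 > 1, so H_1 = Z/2.

H_1 ≅ Z/2.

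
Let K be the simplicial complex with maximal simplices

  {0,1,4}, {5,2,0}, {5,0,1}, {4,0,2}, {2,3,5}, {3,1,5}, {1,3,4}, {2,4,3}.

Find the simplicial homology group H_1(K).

We work with the vertex ordering 0 < 1 < 2 < 3 < 4 < 5. The simplices of K, each written with vertices in increasing order, are:

  0-simplices (6): [0], [1], [2], [3], [4], [5]
  1-simplices (12): [0,1], [0,2], [0,4], [0,5], [1,3], [1,4], [1,5], [2,3], [2,4], [2,5], [3,4], [3,5]
  2-simplices (8): [0,1,4], [0,1,5], [0,2,4], [0,2,5], [1,3,4], [1,3,5], [2,3,4], [2,3,5]

giving chain groups C_0 ≅ Z^6, C_1 ≅ Z^12, C_2 ≅ Z^8.

The boundary map ∂_1: C_1 → C_0 is given by ∂[p,q] = [q] − [p]. For instance
  ∂[0,5] = [5] − [0].
This gives a 6×12 integer matrix of rank 5; reducing to Smith normal form yields diagonal entries (1,1,1,1,1).

Boundary ∂_2: C_2 → C_1 maps a triangle to the signed sum of its edges. For instance
  ∂[0,2,4] = [2,4] − [0,4] + [0,2],
  ∂[2,3,5] = [3,5] − [2,5] + [2,3].
The resulting 12×8 matrix has rank 7, and its Smith normal form has invariant factors (1,1,1,1,1,1,1).

Reading off H_k = ker ∂_k / im ∂_{k+1}:

  H_1: rank ker ∂_1 − rank ∂_2 = (12 − 5) − 7 = 0, and the invariant factors of ∂_2 are all 1, so H_1 ≅ 0.

(K is a triangulation of the 2-sphere S^2.)

H_1 = 0.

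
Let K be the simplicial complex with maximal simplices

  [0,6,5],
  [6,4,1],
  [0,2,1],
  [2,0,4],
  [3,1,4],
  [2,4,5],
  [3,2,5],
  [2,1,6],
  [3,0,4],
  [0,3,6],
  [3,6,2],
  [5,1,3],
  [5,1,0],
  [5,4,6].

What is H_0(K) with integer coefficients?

Order the vertices as 0 < 1 < 2 < 3 < 4 < 5 < 6. Listing each simplex with vertices in this order, K has dimension 2 with simplices:

  0-simplices (7): [0], [1], [2], [3], [4], [5], [6]
  1-simplices (21): [0,1], [0,2], [0,3], [0,4], [0,5], [0,6], [1,2], [1,3], [1,4], [1,5], [1,6], [2,3], [2,4], [2,5], [2,6], [3,4], [3,5], [3,6], [4,5], [4,6], [5,6]
  2-simplices (14): [0,1,2], [0,1,5], [0,2,4], [0,3,4], [0,3,6], [0,5,6], [1,2,6], [1,3,4], [1,3,5], [1,4,6], [2,3,5], [2,3,6], [2,4,5], [4,5,6]

Hence C_0 ≅ Z^7, C_1 ≅ Z^21, C_2 ≅ Z^14.

∂_1: C_1 → C_0 is given by ∂[p,q] = [q] − [p].
As a 7×21 matrix over Z this has rank 6, with invariant factors (1,1,1,1,1,1).

The boundary map ∂_2: C_2 → C_1 sends each 2-simplex [p,q,r] to [q,r] − [p,r] + [p,q]. For instance
  ∂[0,2,4] = [2,4] − [0,4] + [0,2],
  ∂[1,3,4] = [3,4] − [1,4] + [1,3].
As a 21×14 matrix over Z this has rank 13, with invariant factors (1,1,1,1,1,1,1,1,1,1,1,1,1).

Now H_k = ker ∂_k / im ∂_{k+1}, so:

  H_0: rank C_0 − rank ∂_1 = 7 − 6 = 1, and the invariant factors of ∂_1 are all 1, so H_0 ≅ Z.

H_0 = Z.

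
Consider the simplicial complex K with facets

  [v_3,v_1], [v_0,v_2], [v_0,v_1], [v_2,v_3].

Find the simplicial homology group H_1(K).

H_1 = Z.

K has 4 vertices, 4 edges.
rank ∂_1 = 3, rank ∂_2 = 0 ⇒ b_1 = 4 − 3 − 0 = 1. So H_1 ≅ Z.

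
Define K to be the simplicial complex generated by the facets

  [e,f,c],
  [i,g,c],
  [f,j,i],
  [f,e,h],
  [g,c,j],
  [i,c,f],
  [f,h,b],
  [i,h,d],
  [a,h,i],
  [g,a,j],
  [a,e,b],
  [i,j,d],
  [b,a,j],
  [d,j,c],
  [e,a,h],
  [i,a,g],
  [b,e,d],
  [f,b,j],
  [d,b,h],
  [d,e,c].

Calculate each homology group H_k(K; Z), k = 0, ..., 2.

Order the vertices as a < b < c < d < e < f < g < h < i < j. Listing each simplex with vertices in this order, K has dimension 2 with simplices:

  0-simplices (10): a, b, c, d, e, f, g, h, i, j
  1-simplices (30): ab, ae, ag, ah, ai, aj, bd, be, bf, bh, bj, cd, ce, cf, cg, ci, cj, de, dh, di, dj, ef, eh, fh, fi, fj, gi, gj, hi, ij
  2-simplices (20): abe, abj, aeh, agi, agj, ahi, bde, bdh, bfh, bfj, cde, cdj, cef, cfi, cgi, cgj, dhi, dij, efh, fij

so the chain groups are C_0 ≅ Z^10, C_1 ≅ Z^30, C_2 ≅ Z^20.

The boundary map ∂_1: C_1 → C_0 sends each edge [p,q] (with p < q) to q − p. For instance
  ∂ah = h − a.
This gives a 10×30 integer matrix of rank 9; reducing to Smith normal form yields diagonal entries (1,1,1,1,1,1,1,1,1).

∂_2: C_2 → C_1 maps a triangle to the signed sum of its edges. For instance
  ∂bfh = fh − bh + bf,
  ∂cef = ef − cf + ce.
This gives a 30×20 integer matrix of rank 20; reducing to Smith normal form yields diagonal entries (1,1,1,1,1,1,1,1,1,1,1,1,1,1,1,1,1,1,1,2).

Now H_k = ker ∂_k / im ∂_{k+1}, so:

  H_0: rank C_0 − rank ∂_1 = 10 − 9 = 1, and the invariant factors of ∂_1 are all 1, so H_0 = Z.
  H_1: rank ker ∂_1 − rank ∂_2 = (30 − 9) − 20 = 1, and ∂_2 has invariant factor 2 > 1, so H_1 = Z ⊕ Z/2.
  H_2: rank ker ∂_2 − rank ∂_3 = (20 − 20) − 0 = 0, and there is no ∂_3, so H_2 = 0.

As a check, the Euler characteristic is 10 − 30 + 20 = 0, which agrees with 1 − 1 + 0 = 0.

H_0 = Z,  H_1 = Z ⊕ Z/2,  H_2 = 0.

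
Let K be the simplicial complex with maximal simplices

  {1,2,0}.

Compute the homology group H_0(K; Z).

K has 3 vertices, 3 edges, 1 triangle.
rank ∂_0 = 0, rank ∂_1 = 2 ⇒ b_0 = 3 − 0 − 2 = 1; all invariant factors of ∂_1 are 1 so no torsion. So H_0 = Z.

H_0 ≅ Z.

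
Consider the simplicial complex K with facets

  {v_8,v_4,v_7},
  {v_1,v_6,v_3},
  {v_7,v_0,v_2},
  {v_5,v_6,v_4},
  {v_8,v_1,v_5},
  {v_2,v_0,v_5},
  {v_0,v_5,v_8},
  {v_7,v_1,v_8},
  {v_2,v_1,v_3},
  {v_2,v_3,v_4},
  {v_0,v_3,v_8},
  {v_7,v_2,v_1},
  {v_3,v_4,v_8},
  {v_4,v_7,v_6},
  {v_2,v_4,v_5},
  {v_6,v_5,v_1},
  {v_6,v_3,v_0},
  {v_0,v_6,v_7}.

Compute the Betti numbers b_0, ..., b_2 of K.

K has 9 vertices, 27 edges, 18 triangles.
rank ∂_0 = 0, rank ∂_1 = 8 ⇒ b_0 = 9 − 0 − 8 = 1; all invariant factors of ∂_1 are 1 so no torsion. So H_0 = Z.
rank ∂_1 = 8, rank ∂_2 = 17 ⇒ b_1 = 27 − 8 − 17 = 2; all invariant factors of ∂_2 are 1 so no torsion. So H_1 = Z^2.
rank ∂_2 = 17, rank ∂_3 = 0 ⇒ b_2 = 18 − 17 − 0 = 1. So H_2 = Z.

b_0 = 1, b_1 = 2, b_2 = 1.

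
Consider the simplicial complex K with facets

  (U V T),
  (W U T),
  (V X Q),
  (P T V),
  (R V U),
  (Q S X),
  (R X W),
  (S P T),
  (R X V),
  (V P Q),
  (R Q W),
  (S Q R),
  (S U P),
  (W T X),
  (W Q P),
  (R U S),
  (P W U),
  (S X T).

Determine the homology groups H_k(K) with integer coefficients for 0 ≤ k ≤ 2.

Order the vertices as P < Q < R < S < T < U < V < W < X. Listing each simplex with vertices in this order, K has dimension 2 with simplices:

  0-simplices (9): P, Q, R, S, T, U, V, W, X
  1-simplices (27): PQ, PS, PT, PU, PV, PW, QR, QS, QV, QW, QX, RS, RU, RV, RW, RX, ST, SU, SX, TU, TV, TW, TX, UV, UW, VX, WX
  2-simplices (18): PQV, PQW, PST, PSU, PTV, PUW, QRS, QRW, QSX, QVX, RSU, RUV, RVX, RWX, STX, TUV, TUW, TWX

Hence C_0 ≅ Z^9, C_1 ≅ Z^27, C_2 ≅ Z^18.

Boundary ∂_1: C_1 → C_0 sends each edge [p,q] (with p < q) to q − p. For instance
  ∂SU = U − S.
The resulting 9×27 matrix has rank 8, and its Smith normal form has invariant factors (1,1,1,1,1,1,1,1).

Boundary ∂_2: C_2 → C_1 sends each 2-simplex [p,q,r] to [q,r] − [p,r] + [p,q]. For instance
  ∂QVX = VX − QX + QV,
  ∂PST = ST − PT + PS.
The 27×18 boundary matrix has rank 18 and Smith normal form diag(1,1,1,1,1,1,1,1,1,1,1,1,1,1,1,1,1,2).

From H_k ≅ ker(∂_k) / im(∂_{k+1}) we obtain:

  H_0: rank C_0 − rank ∂_1 = 9 − 8 = 1, and the invariant factors of ∂_1 are all 1, so H_0 ≅ Z.
  H_1: rank ker ∂_1 − rank ∂_2 = (27 − 8) − 18 = 1, and ∂_2 has invariant factor 2 > 1, so H_1 ≅ Z ⊕ Z/2.
  H_2: rank ker ∂_2 − rank ∂_3 = (18 − 18) − 0 = 0, and there is no ∂_3, so H_2 ≅ 0.

As a check, the Euler characteristic is 9 − 27 + 18 = 0, which agrees with 1 − 1 + 0 = 0.

H_0 ≅ Z,  H_1 ≅ Z ⊕ Z/2,  H_2 = 0.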